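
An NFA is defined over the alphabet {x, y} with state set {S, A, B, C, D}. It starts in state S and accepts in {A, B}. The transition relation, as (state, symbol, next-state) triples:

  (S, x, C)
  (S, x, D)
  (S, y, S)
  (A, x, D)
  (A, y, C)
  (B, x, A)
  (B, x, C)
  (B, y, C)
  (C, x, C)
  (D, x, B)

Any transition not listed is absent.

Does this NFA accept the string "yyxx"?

Yes

Start in {S}.
Read 'y': S→{S}; now {S}.
Read 'y': S→{S}; now {S}.
Read 'x': S→{C, D}; now {C, D}.
Read 'x': C→{C}, D→{B}; now {B, C}.
The final set {B, C} contains the accepting state B.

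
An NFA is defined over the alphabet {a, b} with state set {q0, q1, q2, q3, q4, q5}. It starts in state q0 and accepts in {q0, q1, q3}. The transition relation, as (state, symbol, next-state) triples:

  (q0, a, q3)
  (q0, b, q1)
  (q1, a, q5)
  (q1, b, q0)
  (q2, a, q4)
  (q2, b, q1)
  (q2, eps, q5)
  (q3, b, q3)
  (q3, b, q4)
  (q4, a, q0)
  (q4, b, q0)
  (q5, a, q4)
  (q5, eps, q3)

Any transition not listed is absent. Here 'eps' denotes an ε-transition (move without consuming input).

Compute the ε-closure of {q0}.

{q0}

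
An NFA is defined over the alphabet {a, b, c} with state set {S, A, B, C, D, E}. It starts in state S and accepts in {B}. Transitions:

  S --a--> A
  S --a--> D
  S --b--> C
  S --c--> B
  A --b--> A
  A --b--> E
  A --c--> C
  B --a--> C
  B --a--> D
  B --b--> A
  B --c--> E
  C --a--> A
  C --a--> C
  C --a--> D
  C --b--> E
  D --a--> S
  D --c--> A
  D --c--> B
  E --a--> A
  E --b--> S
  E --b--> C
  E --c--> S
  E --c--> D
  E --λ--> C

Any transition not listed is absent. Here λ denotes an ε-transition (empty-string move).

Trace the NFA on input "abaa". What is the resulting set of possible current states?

{S, A, C, D}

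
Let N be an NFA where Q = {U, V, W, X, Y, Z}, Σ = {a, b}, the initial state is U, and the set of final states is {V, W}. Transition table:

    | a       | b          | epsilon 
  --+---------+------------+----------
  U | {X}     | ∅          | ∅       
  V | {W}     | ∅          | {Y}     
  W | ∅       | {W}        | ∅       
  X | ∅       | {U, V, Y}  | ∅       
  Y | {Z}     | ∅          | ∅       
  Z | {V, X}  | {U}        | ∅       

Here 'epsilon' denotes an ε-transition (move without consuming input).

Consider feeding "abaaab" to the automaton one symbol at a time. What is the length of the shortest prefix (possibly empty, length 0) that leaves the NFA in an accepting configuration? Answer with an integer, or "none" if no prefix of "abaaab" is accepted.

Start in {U}.
Read 'a': U→{X}; now {X}.
Read 'b': X→{U, V, Y}; now {U, V, Y}.
None of the earlier sets intersect F, but {U, V, Y} does.

2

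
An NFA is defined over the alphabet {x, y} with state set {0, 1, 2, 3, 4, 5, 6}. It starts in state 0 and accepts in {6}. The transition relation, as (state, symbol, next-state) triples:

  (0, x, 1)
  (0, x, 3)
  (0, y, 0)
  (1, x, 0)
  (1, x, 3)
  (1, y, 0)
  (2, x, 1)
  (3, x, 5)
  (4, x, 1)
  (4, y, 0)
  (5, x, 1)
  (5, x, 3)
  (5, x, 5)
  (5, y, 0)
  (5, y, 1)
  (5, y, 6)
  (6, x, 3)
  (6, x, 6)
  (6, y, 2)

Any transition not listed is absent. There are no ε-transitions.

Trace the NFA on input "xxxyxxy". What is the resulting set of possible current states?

{0, 1, 2, 6}

Start in {0}.
Read 'x': 0→{1, 3}; now {1, 3}.
Read 'x': 1→{0, 3}, 3→{5}; now {0, 3, 5}.
Read 'x': 0→{1, 3}, 3→{5}, 5→{1, 3, 5}; now {1, 3, 5}.
Read 'y': 1→{0}, 3→∅, 5→{0, 1, 6}; now {0, 1, 6}.
Read 'x': 0→{1, 3}, 1→{0, 3}, 6→{3, 6}; now {0, 1, 3, 6}.
Read 'x': 0→{1, 3}, 1→{0, 3}, 3→{5}, 6→{3, 6}; now {0, 1, 3, 5, 6}.
Read 'y': 0→{0}, 1→{0}, 3→∅, 5→{0, 1, 6}, 6→{2}; now {0, 1, 2, 6}.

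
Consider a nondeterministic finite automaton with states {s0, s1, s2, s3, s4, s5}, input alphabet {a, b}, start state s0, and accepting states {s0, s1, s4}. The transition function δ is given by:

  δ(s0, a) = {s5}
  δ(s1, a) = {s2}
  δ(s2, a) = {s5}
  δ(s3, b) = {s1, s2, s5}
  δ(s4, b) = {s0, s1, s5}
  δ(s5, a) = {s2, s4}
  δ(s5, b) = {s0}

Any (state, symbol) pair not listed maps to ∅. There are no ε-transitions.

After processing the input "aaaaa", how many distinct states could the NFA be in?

1

Start in {s0}.
Read 'a': s0→{s5}; now {s5}.
Read 'a': s5→{s2, s4}; now {s2, s4}.
Read 'a': s2→{s5}, s4→∅; now {s5}.
Read 'a': s5→{s2, s4}; now {s2, s4}.
Read 'a': s2→{s5}, s4→∅; now {s5}.
That set has 1 state.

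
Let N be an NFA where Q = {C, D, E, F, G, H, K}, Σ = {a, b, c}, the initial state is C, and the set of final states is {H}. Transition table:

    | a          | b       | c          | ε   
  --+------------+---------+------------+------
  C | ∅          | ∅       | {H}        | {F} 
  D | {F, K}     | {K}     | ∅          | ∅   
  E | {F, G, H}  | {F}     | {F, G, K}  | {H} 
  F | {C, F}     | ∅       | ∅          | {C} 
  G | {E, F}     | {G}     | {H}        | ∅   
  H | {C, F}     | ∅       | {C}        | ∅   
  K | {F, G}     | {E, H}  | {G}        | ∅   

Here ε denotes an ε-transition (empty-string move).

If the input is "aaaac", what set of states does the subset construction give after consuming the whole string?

{H}

Start: ε-closure({C}) = {C, F}.
Read 'a': {C, F} → {C, F}.
Read 'a': {C, F} → {C, F}.
Read 'a': {C, F} → {C, F}.
Read 'a': {C, F} → {C, F}.
Read 'c': {C, F} → {H}.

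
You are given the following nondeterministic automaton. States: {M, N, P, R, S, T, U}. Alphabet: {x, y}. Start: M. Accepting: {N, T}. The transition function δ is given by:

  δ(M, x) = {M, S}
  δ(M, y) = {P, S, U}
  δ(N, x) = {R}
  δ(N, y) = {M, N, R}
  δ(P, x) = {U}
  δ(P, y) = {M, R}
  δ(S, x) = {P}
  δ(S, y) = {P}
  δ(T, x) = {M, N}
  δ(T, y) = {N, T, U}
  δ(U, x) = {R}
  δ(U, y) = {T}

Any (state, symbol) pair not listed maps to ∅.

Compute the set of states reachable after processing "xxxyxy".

{M, N, P, R, S, T, U}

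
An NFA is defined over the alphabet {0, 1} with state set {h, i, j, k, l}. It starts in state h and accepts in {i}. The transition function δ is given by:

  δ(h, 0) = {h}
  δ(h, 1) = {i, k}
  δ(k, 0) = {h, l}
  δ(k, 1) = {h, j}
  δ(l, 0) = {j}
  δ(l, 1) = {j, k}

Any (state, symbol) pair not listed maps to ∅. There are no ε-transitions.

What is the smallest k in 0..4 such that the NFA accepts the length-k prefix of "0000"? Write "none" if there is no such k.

none

Start in {h}.
Read '0': h→{h}; now {h}.
Read '0': h→{h}; now {h}.
Read '0': h→{h}; now {h}.
Read '0': h→{h}; now {h}.
No reachable set along the way intersects F.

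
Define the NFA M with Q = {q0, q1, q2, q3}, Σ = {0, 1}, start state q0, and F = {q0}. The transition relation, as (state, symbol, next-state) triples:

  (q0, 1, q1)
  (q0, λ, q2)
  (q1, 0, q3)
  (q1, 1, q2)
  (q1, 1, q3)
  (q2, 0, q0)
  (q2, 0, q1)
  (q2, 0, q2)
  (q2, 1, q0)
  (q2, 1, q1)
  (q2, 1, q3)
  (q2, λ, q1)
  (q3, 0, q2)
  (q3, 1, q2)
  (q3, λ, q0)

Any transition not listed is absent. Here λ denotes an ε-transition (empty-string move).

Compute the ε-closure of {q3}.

{q0, q1, q2, q3}

Begin with {q3}.
ε-move q3 → q0; add q0.
ε-move q0 → q2; add q2.
ε-move q2 → q1; add q1.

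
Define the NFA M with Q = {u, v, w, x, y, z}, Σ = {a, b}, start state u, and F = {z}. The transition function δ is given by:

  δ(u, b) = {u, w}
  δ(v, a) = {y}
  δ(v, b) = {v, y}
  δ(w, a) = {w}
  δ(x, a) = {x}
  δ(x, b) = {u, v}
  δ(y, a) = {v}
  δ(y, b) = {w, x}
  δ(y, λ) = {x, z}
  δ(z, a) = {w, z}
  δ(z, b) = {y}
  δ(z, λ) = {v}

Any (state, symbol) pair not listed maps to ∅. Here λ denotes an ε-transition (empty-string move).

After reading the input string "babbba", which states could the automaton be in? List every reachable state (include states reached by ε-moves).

Start in {u}.
Read 'b': {u} → {u, w}.
Read 'a': {u, w} → {w}.
Read 'b': {w} → ∅.
The set is empty and remains empty for the remaining 3 symbols.

∅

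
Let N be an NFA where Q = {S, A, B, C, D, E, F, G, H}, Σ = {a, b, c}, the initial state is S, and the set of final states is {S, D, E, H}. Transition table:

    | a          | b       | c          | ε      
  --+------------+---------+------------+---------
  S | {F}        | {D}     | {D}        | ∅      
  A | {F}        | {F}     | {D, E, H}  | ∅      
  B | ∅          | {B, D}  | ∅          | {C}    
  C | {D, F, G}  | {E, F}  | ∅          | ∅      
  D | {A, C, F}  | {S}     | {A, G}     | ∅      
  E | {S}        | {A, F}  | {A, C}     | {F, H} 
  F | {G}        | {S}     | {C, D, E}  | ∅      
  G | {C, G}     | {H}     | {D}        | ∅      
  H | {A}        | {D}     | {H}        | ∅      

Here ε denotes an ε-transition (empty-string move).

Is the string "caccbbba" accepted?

No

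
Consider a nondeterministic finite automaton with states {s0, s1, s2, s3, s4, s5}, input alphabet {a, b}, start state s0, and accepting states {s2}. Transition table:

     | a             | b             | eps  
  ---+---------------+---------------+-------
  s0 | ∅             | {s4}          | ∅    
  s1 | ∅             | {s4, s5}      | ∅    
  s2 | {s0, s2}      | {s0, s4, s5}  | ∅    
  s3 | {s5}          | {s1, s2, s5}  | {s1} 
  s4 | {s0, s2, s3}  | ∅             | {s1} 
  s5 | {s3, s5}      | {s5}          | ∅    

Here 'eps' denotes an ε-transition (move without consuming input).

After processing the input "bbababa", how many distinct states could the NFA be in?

Start in {s0}.
Read 'b': s0→{s4}; union {s4}; ε-closure = {s1, s4}.
Read 'b': s1→{s4, s5}, s4→∅; union {s4, s5}; ε-closure = {s1, s4, s5}.
Read 'a': s1→∅, s4→{s0, s2, s3}, s5→{s3, s5}; union {s0, s2, s3, s5}; ε-closure = {s0, s1, s2, s3, s5}.
Read 'b': s0→{s4}, s1→{s4, s5}, s2→{s0, s4, s5}, s3→{s1, s2, s5}, s5→{s5}; now {s0, s1, s2, s4, s5}.
Read 'a': s0→∅, s1→∅, s2→{s0, s2}, s4→{s0, s2, s3}, s5→{s3, s5}; union {s0, s2, s3, s5}; ε-closure = {s0, s1, s2, s3, s5}.
Read 'b': s0→{s4}, s1→{s4, s5}, s2→{s0, s4, s5}, s3→{s1, s2, s5}, s5→{s5}; now {s0, s1, s2, s4, s5}.
Read 'a': s0→∅, s1→∅, s2→{s0, s2}, s4→{s0, s2, s3}, s5→{s3, s5}; union {s0, s2, s3, s5}; ε-closure = {s0, s1, s2, s3, s5}.
That set has 5 states.

5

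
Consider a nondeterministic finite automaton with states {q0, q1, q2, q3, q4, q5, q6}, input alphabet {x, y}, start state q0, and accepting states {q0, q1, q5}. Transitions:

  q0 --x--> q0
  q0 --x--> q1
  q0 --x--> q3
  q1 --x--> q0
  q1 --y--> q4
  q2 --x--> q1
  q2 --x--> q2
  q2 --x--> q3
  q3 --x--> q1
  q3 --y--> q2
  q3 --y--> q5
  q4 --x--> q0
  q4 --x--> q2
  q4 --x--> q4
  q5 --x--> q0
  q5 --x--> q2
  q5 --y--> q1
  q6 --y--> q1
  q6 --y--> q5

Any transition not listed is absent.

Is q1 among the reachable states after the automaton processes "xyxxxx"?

Start in {q0}.
Read 'x': {q0} → {q0, q1, q3}.
Read 'y': {q0, q1, q3} → {q2, q4, q5}.
Read 'x': {q2, q4, q5} → {q0, q1, q2, q3, q4}.
Read 'x': {q0, q1, q2, q3, q4} → {q0, q1, q2, q3, q4}.
Read 'x': {q0, q1, q2, q3, q4} → {q0, q1, q2, q3, q4}.
Read 'x': {q0, q1, q2, q3, q4} → {q0, q1, q2, q3, q4}.
State q1 is in {q0, q1, q2, q3, q4}.

Yes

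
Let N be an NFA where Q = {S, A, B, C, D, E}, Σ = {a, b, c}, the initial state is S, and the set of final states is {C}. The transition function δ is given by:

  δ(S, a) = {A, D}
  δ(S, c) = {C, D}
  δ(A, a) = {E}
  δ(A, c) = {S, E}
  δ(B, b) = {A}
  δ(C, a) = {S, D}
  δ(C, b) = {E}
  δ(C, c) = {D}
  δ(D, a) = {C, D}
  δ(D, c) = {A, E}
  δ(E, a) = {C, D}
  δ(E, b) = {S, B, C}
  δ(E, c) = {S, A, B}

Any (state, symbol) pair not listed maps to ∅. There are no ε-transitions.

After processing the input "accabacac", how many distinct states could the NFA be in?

Start in {S}.
Read 'a': S→{A, D}; now {A, D}.
Read 'c': A→{S, E}, D→{A, E}; now {S, A, E}.
Read 'c': S→{C, D}, A→{S, E}, E→{S, A, B}; now {S, A, B, C, D, E}.
Read 'a': S→{A, D}, A→{E}, B→∅, C→{S, D}, D→{C, D}, E→{C, D}; now {S, A, C, D, E}.
Read 'b': S→∅, A→∅, C→{E}, D→∅, E→{S, B, C}; now {S, B, C, E}.
Read 'a': S→{A, D}, B→∅, C→{S, D}, E→{C, D}; now {S, A, C, D}.
Read 'c': S→{C, D}, A→{S, E}, C→{D}, D→{A, E}; now {S, A, C, D, E}.
Read 'a': S→{A, D}, A→{E}, C→{S, D}, D→{C, D}, E→{C, D}; now {S, A, C, D, E}.
Read 'c': S→{C, D}, A→{S, E}, C→{D}, D→{A, E}, E→{S, A, B}; now {S, A, B, C, D, E}.
That set has 6 states.

6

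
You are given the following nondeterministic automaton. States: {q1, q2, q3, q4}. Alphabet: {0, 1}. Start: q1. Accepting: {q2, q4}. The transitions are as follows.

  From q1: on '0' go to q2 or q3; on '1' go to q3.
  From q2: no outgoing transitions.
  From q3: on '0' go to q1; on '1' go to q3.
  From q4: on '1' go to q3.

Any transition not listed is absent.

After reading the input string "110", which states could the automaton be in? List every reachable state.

Start in {q1}.
Read '1': {q1} → {q3}.
Read '1': {q3} → {q3}.
Read '0': {q3} → {q1}.

{q1}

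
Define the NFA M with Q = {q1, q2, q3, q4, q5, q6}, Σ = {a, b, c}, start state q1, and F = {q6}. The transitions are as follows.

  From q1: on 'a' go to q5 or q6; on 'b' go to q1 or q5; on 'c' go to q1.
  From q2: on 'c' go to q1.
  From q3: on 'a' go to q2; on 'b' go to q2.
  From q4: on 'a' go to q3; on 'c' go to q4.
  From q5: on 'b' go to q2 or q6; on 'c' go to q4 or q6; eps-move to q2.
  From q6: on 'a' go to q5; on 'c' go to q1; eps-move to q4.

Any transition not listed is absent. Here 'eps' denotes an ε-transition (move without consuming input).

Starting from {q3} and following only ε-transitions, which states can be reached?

Begin with {q3}.
No ε-moves leave this set, so the closure equals the set itself.

{q3}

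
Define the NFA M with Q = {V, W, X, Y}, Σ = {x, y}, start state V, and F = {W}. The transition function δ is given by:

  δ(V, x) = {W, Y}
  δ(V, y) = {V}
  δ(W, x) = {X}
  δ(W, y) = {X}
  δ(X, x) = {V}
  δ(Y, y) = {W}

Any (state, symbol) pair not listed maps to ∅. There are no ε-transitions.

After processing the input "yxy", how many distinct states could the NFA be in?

Start in {V}.
Read 'y': {V} → {V}.
Read 'x': {V} → {W, Y}.
Read 'y': {W, Y} → {W, X}.
That set has 2 states.

2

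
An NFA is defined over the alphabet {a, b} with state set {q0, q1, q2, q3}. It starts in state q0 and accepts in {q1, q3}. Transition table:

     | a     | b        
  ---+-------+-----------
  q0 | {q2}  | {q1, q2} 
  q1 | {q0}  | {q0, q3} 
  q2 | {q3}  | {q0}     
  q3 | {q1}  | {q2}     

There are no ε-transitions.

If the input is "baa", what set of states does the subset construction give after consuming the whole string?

{q1, q2}

Start in {q0}.
Read 'b': {q0} → {q1, q2}.
Read 'a': {q1, q2} → {q0, q3}.
Read 'a': {q0, q3} → {q1, q2}.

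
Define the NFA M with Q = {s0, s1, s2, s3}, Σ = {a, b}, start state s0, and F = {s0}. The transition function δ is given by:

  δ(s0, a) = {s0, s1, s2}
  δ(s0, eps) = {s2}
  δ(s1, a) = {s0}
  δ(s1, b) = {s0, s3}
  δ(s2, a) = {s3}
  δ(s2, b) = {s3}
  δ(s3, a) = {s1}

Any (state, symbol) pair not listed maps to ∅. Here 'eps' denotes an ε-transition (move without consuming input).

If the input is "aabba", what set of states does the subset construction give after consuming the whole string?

Start: ε-closure({s0}) = {s0, s2}.
Read 'a': {s0, s2} → {s0, s1, s2, s3}.
Read 'a': {s0, s1, s2, s3} → {s0, s1, s2, s3}.
Read 'b': {s0, s1, s2, s3} → {s0, s2, s3}.
Read 'b': {s0, s2, s3} → {s3}.
Read 'a': {s3} → {s1}.

{s1}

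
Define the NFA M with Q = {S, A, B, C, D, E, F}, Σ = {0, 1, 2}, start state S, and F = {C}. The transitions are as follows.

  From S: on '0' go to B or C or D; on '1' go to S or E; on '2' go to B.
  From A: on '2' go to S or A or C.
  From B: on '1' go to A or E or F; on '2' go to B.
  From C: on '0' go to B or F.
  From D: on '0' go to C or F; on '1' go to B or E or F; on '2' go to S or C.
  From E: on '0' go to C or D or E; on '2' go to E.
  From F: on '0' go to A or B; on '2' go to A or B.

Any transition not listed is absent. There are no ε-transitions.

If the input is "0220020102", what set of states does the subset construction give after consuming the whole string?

∅

Start in {S}.
Read '0': S→{B, C, D}; now {B, C, D}.
Read '2': B→{B}, C→∅, D→{S, C}; now {S, B, C}.
Read '2': S→{B}, B→{B}, C→∅; now {B}.
Read '0': B→∅; now ∅.
The set is empty and remains empty for the remaining 6 symbols.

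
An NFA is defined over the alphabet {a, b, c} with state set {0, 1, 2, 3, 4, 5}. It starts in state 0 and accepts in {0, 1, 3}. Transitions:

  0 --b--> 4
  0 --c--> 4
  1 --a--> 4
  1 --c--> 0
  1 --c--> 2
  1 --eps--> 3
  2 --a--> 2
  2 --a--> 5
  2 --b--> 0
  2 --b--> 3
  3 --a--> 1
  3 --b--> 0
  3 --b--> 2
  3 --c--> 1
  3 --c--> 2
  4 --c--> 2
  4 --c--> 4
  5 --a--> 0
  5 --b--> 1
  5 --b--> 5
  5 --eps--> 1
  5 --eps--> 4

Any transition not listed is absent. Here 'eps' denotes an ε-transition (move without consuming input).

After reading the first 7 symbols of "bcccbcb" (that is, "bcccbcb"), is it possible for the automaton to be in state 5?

No

Start in {0}.
Read 'b': {0} → {4}.
Read 'c': {4} → {2, 4}.
Read 'c': {2, 4} → {2, 4}.
Read 'c': {2, 4} → {2, 4}.
Read 'b': {2, 4} → {0, 3}.
Read 'c': {0, 3} → {1, 2, 3, 4}.
Read 'b': {1, 2, 3, 4} → {0, 2, 3}.
State 5 is not in {0, 2, 3}.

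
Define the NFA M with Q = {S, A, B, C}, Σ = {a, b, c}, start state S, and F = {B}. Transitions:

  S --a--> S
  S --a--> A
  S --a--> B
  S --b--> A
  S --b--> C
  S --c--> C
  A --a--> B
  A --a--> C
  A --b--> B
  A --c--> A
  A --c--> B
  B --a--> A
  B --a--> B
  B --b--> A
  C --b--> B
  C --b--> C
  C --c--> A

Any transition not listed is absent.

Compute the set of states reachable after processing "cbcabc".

{A, B}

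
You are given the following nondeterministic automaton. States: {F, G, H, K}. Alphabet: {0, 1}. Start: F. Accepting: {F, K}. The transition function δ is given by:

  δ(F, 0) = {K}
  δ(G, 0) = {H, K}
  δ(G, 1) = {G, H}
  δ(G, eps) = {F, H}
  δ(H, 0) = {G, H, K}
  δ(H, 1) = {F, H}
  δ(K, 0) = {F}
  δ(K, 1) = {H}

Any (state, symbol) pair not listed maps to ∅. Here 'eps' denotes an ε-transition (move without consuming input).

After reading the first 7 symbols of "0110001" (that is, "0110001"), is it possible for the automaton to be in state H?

Yes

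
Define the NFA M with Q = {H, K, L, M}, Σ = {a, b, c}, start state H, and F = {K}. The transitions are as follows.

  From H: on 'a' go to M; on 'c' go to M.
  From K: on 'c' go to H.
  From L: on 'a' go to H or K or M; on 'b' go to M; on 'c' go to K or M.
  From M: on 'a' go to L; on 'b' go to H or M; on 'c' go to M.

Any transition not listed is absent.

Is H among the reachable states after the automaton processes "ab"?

Yes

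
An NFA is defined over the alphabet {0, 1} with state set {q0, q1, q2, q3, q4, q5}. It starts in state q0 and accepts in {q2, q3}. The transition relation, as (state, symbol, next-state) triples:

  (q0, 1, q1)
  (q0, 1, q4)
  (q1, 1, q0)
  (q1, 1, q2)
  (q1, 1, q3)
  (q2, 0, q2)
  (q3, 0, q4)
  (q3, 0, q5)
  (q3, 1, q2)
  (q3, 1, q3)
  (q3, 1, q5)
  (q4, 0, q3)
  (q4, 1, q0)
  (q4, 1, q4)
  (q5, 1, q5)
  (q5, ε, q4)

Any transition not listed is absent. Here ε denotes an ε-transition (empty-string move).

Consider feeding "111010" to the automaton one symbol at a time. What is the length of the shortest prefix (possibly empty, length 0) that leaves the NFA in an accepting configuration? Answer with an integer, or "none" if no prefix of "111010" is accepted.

Start in {q0}.
Read '1': q0→{q1, q4}; now {q1, q4}.
Read '1': q1→{q0, q2, q3}, q4→{q0, q4}; now {q0, q2, q3, q4}.
None of the earlier sets intersect F, but {q0, q2, q3, q4} does.

2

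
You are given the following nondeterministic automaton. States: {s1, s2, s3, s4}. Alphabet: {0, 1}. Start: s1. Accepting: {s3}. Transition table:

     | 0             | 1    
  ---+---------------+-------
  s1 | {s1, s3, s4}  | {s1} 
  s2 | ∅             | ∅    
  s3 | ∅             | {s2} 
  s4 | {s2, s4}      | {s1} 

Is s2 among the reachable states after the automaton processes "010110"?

Start in {s1}.
Read '0': s1→{s1, s3, s4}; now {s1, s3, s4}.
Read '1': s1→{s1}, s3→{s2}, s4→{s1}; now {s1, s2}.
Read '0': s1→{s1, s3, s4}, s2→∅; now {s1, s3, s4}.
Read '1': s1→{s1}, s3→{s2}, s4→{s1}; now {s1, s2}.
Read '1': s1→{s1}, s2→∅; now {s1}.
Read '0': s1→{s1, s3, s4}; now {s1, s3, s4}.
State s2 is not in {s1, s3, s4}.

No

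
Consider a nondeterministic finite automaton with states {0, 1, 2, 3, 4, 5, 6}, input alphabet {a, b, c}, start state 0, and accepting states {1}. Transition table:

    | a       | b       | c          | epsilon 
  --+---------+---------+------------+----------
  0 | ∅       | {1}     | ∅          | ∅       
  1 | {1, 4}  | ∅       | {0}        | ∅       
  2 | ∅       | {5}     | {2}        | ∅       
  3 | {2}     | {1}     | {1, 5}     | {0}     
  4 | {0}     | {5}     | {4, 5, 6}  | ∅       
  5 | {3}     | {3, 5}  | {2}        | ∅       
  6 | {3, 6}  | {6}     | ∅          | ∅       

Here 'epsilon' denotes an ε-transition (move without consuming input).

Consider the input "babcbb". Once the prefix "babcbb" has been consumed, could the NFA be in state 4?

No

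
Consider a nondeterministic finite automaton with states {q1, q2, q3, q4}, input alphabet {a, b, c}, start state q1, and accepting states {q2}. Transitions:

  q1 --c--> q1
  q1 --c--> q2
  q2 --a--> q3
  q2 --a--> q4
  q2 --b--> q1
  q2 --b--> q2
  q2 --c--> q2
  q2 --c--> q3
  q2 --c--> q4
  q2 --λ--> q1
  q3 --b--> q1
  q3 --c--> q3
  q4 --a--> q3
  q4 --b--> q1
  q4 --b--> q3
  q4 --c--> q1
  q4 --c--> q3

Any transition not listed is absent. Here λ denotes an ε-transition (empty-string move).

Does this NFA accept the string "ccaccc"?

Start in {q1}.
Read 'c': q1→{q1, q2}; now {q1, q2}.
Read 'c': q1→{q1, q2}, q2→{q2, q3, q4}; now {q1, q2, q3, q4}.
Read 'a': q1→∅, q2→{q3, q4}, q3→∅, q4→{q3}; now {q3, q4}.
Read 'c': q3→{q3}, q4→{q1, q3}; now {q1, q3}.
Read 'c': q1→{q1, q2}, q3→{q3}; now {q1, q2, q3}.
Read 'c': q1→{q1, q2}, q2→{q2, q3, q4}, q3→{q3}; now {q1, q2, q3, q4}.
The final set {q1, q2, q3, q4} contains the accepting state q2.

Yes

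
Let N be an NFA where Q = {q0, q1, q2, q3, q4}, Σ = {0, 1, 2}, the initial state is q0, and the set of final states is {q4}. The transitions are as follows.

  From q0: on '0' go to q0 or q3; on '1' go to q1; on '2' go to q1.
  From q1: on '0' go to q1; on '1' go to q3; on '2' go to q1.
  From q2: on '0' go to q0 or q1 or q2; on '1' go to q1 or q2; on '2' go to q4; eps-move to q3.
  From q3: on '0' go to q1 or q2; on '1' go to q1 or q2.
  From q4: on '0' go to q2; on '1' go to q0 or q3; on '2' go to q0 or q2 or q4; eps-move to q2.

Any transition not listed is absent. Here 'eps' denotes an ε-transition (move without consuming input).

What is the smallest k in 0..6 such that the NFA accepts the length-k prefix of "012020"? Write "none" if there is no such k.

3

Start in {q0}.
Read '0': {q0} → {q0, q3}.
Read '1': {q0, q3} → {q1, q2, q3}.
Read '2': {q1, q2, q3} → {q1, q2, q3, q4}.
None of the earlier sets intersect F, but {q1, q2, q3, q4} does.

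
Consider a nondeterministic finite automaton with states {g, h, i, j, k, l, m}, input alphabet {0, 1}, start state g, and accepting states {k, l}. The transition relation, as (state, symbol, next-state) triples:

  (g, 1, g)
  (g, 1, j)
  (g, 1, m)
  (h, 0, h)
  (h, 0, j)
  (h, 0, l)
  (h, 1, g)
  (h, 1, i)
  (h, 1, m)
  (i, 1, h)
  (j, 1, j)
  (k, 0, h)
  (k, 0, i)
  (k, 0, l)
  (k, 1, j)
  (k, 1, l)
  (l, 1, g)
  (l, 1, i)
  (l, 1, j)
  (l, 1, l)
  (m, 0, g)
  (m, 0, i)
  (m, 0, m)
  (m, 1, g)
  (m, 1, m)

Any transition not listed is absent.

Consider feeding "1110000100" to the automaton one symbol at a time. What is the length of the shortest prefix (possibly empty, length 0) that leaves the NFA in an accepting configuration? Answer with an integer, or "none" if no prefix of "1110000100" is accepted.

9

Start in {g}.
Read '1': g→{g, j, m}; now {g, j, m}.
Read '1': g→{g, j, m}, j→{j}, m→{g, m}; now {g, j, m}.
Read '1': g→{g, j, m}, j→{j}, m→{g, m}; now {g, j, m}.
Read '0': g→∅, j→∅, m→{g, i, m}; now {g, i, m}.
Read '0': g→∅, i→∅, m→{g, i, m}; now {g, i, m}.
Read '0': g→∅, i→∅, m→{g, i, m}; now {g, i, m}.
Read '0': g→∅, i→∅, m→{g, i, m}; now {g, i, m}.
Read '1': g→{g, j, m}, i→{h}, m→{g, m}; now {g, h, j, m}.
Read '0': g→∅, h→{h, j, l}, j→∅, m→{g, i, m}; now {g, h, i, j, l, m}.
None of the earlier sets intersect F, but {g, h, i, j, l, m} does.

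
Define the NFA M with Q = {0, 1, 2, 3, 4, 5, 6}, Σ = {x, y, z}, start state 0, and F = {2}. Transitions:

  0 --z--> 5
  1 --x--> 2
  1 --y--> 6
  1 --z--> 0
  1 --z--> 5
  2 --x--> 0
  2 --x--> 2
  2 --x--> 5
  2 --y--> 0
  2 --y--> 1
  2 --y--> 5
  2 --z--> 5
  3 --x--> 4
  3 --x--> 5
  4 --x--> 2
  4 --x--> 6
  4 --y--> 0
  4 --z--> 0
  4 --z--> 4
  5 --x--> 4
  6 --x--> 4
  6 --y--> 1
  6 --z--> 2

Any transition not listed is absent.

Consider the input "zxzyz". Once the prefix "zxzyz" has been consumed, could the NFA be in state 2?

Start in {0}.
Read 'z': 0→{5}; now {5}.
Read 'x': 5→{4}; now {4}.
Read 'z': 4→{0, 4}; now {0, 4}.
Read 'y': 0→∅, 4→{0}; now {0}.
Read 'z': 0→{5}; now {5}.
State 2 is not in {5}.

No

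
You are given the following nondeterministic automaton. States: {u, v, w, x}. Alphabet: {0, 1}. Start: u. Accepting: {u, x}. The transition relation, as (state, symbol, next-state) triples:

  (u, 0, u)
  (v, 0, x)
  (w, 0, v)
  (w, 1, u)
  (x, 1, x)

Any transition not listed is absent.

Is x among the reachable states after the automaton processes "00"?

No

Start in {u}.
Read '0': u→{u}; now {u}.
Read '0': u→{u}; now {u}.
State x is not in {u}.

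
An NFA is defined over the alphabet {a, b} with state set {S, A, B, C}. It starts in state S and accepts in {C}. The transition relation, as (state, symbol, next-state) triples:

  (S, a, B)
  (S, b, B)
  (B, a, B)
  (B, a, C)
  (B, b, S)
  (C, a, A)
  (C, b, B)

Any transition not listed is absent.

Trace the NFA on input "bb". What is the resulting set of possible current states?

{S}

Start in {S}.
Read 'b': {S} → {B}.
Read 'b': {B} → {S}.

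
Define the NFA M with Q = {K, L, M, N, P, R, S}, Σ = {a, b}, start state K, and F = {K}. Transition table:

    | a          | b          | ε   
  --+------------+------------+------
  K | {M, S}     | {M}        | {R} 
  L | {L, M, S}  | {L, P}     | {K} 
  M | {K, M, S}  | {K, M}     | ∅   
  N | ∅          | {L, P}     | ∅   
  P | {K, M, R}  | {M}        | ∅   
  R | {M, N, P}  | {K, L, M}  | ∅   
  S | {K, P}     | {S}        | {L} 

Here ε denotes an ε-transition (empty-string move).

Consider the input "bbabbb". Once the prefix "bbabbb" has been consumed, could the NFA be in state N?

Start: ε-closure({K}) = {K, R}.
Read 'b': {K, R} → {K, L, M, R}.
Read 'b': {K, L, M, R} → {K, L, M, P, R}.
Read 'a': {K, L, M, P, R} → {K, L, M, N, P, R, S}.
Read 'b': {K, L, M, N, P, R, S} → {K, L, M, P, R, S}.
Read 'b': {K, L, M, P, R, S} → {K, L, M, P, R, S}.
Read 'b': {K, L, M, P, R, S} → {K, L, M, P, R, S}.
State N is not in {K, L, M, P, R, S}.

No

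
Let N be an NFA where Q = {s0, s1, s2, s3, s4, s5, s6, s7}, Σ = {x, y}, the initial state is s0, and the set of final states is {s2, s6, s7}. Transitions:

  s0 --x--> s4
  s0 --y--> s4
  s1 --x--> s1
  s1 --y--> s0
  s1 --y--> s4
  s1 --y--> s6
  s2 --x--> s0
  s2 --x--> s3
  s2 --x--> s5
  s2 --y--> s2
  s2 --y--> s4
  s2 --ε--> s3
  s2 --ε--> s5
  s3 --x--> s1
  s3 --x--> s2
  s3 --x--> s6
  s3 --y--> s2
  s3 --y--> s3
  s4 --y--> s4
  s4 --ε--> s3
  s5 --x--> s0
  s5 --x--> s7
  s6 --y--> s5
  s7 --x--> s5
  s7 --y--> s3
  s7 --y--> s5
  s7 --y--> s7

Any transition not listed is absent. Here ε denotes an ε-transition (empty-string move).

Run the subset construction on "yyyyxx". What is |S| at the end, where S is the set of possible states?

Start in {s0}.
Read 'y': s0→{s4}; union {s4}; ε-closure = {s3, s4}.
Read 'y': s3→{s2, s3}, s4→{s4}; union {s2, s3, s4}; ε-closure = {s2, s3, s4, s5}.
Read 'y': s2→{s2, s4}, s3→{s2, s3}, s4→{s4}, s5→∅; union {s2, s3, s4}; ε-closure = {s2, s3, s4, s5}.
Read 'y': s2→{s2, s4}, s3→{s2, s3}, s4→{s4}, s5→∅; union {s2, s3, s4}; ε-closure = {s2, s3, s4, s5}.
Read 'x': s2→{s0, s3, s5}, s3→{s1, s2, s6}, s4→∅, s5→{s0, s7}; now {s0, s1, s2, s3, s5, s6, s7}.
Read 'x': s0→{s4}, s1→{s1}, s2→{s0, s3, s5}, s3→{s1, s2, s6}, s5→{s0, s7}, s6→∅, s7→{s5}; now {s0, s1, s2, s3, s4, s5, s6, s7}.
That set has 8 states.

8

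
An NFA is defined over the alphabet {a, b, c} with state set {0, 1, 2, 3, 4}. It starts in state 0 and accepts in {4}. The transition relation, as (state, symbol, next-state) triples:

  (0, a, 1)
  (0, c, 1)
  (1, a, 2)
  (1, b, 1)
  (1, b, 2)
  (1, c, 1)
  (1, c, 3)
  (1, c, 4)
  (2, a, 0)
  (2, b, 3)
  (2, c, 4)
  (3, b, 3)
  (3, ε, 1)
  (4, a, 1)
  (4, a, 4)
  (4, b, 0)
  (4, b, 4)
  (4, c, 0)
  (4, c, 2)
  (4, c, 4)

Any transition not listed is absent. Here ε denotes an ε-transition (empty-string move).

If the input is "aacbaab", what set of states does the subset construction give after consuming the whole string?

Start in {0}.
Read 'a': 0→{1}; now {1}.
Read 'a': 1→{2}; now {2}.
Read 'c': 2→{4}; now {4}.
Read 'b': 4→{0, 4}; now {0, 4}.
Read 'a': 0→{1}, 4→{1, 4}; now {1, 4}.
Read 'a': 1→{2}, 4→{1, 4}; now {1, 2, 4}.
Read 'b': 1→{1, 2}, 2→{3}, 4→{0, 4}; now {0, 1, 2, 3, 4}.

{0, 1, 2, 3, 4}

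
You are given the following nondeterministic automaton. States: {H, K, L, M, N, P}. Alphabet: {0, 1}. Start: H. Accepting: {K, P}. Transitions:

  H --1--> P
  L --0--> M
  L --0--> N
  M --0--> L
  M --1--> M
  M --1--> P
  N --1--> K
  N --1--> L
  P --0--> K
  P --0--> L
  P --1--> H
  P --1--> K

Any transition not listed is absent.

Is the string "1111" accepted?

Yes

Start in {H}.
Read '1': H→{P}; now {P}.
Read '1': P→{H, K}; now {H, K}.
Read '1': H→{P}, K→∅; now {P}.
Read '1': P→{H, K}; now {H, K}.
The final set {H, K} contains the accepting state K.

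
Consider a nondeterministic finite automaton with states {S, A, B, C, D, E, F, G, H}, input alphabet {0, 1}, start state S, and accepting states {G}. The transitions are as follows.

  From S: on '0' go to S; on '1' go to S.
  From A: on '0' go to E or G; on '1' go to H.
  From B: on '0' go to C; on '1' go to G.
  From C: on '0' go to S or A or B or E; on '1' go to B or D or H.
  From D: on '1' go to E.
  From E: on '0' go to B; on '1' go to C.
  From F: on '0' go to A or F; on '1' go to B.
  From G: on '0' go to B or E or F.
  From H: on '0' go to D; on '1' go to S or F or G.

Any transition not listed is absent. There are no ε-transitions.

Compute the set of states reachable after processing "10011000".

{S}

Start in {S}.
Read '1': {S} → {S}.
Read '0': {S} → {S}.
Read '0': {S} → {S}.
Read '1': {S} → {S}.
Read '1': {S} → {S}.
Read '0': {S} → {S}.
Read '0': {S} → {S}.
Read '0': {S} → {S}.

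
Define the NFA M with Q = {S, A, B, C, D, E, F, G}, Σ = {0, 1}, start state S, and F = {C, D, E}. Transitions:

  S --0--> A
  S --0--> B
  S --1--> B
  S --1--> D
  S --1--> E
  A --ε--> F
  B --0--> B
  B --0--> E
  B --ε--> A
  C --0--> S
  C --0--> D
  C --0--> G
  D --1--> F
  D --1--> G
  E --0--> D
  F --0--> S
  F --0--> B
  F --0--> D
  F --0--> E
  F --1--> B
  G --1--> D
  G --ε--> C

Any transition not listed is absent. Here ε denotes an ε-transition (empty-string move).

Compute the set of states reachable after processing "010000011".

{A, B, C, D, F, G}

Start in {S}.
Read '0': S→{A, B}; union {A, B}; ε-closure = {A, B, F}.
Read '1': A→∅, B→∅, F→{B}; union {B}; ε-closure = {A, B, F}.
Read '0': A→∅, B→{B, E}, F→{S, B, D, E}; union {S, B, D, E}; ε-closure = {S, A, B, D, E, F}.
Read '0': S→{A, B}, A→∅, B→{B, E}, D→∅, E→{D}, F→{S, B, D, E}; union {S, A, B, D, E}; ε-closure = {S, A, B, D, E, F}.
Read '0': S→{A, B}, A→∅, B→{B, E}, D→∅, E→{D}, F→{S, B, D, E}; union {S, A, B, D, E}; ε-closure = {S, A, B, D, E, F}.
Read '0': S→{A, B}, A→∅, B→{B, E}, D→∅, E→{D}, F→{S, B, D, E}; union {S, A, B, D, E}; ε-closure = {S, A, B, D, E, F}.
Read '0': S→{A, B}, A→∅, B→{B, E}, D→∅, E→{D}, F→{S, B, D, E}; union {S, A, B, D, E}; ε-closure = {S, A, B, D, E, F}.
Read '1': S→{B, D, E}, A→∅, B→∅, D→{F, G}, E→∅, F→{B}; union {B, D, E, F, G}; ε-closure = {A, B, C, D, E, F, G}.
Read '1': A→∅, B→∅, C→∅, D→{F, G}, E→∅, F→{B}, G→{D}; union {B, D, F, G}; ε-closure = {A, B, C, D, F, G}.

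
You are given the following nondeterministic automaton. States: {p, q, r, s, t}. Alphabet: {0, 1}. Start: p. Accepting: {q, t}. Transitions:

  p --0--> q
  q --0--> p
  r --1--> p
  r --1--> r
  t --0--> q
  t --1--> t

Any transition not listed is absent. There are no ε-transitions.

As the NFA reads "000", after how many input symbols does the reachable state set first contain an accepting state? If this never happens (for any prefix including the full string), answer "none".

1

Start in {p}.
Read '0': {p} → {q}.
None of the earlier sets intersect F, but {q} does.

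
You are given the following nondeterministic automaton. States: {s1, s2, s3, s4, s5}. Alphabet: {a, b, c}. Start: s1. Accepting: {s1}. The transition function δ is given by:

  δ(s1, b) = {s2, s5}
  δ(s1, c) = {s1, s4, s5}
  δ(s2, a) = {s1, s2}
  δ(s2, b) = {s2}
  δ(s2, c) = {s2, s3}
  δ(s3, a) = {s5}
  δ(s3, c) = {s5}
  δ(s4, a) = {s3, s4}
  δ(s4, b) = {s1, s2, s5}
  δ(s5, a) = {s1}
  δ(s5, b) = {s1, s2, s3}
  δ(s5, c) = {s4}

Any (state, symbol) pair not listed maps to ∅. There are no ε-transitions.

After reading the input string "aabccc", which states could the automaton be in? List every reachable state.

Start in {s1}.
Read 'a': s1→∅; now ∅.
The set is empty and remains empty for the remaining 5 symbols.

∅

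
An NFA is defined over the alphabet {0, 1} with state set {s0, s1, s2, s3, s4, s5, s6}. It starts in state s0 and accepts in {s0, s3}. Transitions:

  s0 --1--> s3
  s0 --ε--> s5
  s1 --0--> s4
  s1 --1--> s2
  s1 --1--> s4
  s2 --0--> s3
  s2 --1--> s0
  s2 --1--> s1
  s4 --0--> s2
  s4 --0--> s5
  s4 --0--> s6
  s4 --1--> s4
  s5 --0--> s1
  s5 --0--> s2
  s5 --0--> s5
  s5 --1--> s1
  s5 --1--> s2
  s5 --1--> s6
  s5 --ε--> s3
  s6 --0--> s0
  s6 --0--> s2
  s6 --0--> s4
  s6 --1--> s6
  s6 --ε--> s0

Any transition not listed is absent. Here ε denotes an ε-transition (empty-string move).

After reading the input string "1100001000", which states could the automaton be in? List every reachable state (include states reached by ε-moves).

Start: ε-closure({s0}) = {s0, s3, s5}.
Read '1': {s0, s3, s5} → {s0, s1, s2, s3, s5, s6}.
Read '1': {s0, s1, s2, s3, s5, s6} → {s0, s1, s2, s3, s4, s5, s6}.
Read '0': {s0, s1, s2, s3, s4, s5, s6} → {s0, s1, s2, s3, s4, s5, s6}.
Read '0': {s0, s1, s2, s3, s4, s5, s6} → {s0, s1, s2, s3, s4, s5, s6}.
Read '0': {s0, s1, s2, s3, s4, s5, s6} → {s0, s1, s2, s3, s4, s5, s6}.
Read '0': {s0, s1, s2, s3, s4, s5, s6} → {s0, s1, s2, s3, s4, s5, s6}.
Read '1': {s0, s1, s2, s3, s4, s5, s6} → {s0, s1, s2, s3, s4, s5, s6}.
Read '0': {s0, s1, s2, s3, s4, s5, s6} → {s0, s1, s2, s3, s4, s5, s6}.
Read '0': {s0, s1, s2, s3, s4, s5, s6} → {s0, s1, s2, s3, s4, s5, s6}.
Read '0': {s0, s1, s2, s3, s4, s5, s6} → {s0, s1, s2, s3, s4, s5, s6}.

{s0, s1, s2, s3, s4, s5, s6}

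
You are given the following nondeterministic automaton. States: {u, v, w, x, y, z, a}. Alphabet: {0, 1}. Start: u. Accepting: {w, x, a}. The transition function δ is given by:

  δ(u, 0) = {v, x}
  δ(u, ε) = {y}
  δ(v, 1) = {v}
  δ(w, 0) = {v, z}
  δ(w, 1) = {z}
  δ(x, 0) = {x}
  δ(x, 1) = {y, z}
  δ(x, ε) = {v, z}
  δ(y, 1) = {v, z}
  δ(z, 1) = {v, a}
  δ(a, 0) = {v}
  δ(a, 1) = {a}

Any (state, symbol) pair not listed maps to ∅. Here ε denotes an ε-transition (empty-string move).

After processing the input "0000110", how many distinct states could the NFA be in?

1

Start: ε-closure({u}) = {u, y}.
Read '0': {u, y} → {v, x, z}.
Read '0': {v, x, z} → {v, x, z}.
Read '0': {v, x, z} → {v, x, z}.
Read '0': {v, x, z} → {v, x, z}.
Read '1': {v, x, z} → {v, y, z, a}.
Read '1': {v, y, z, a} → {v, z, a}.
Read '0': {v, z, a} → {v}.
That set has 1 state.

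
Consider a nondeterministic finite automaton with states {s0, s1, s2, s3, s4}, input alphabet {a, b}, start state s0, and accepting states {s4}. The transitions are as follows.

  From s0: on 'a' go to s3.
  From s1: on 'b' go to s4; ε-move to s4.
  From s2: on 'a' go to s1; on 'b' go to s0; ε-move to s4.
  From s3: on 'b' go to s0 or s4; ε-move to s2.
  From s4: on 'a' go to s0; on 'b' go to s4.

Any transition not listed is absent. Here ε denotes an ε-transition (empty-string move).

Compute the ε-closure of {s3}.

Begin with {s3}.
ε-move s3 → s2; add s2.
ε-move s2 → s4; add s4.

{s2, s3, s4}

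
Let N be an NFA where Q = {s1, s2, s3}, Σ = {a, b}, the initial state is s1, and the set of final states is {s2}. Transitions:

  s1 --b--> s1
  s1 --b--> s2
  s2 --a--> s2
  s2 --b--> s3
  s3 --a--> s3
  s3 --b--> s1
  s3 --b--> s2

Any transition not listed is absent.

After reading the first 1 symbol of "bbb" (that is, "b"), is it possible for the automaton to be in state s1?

Yes

Start in {s1}.
Read 'b': {s1} → {s1, s2}.
State s1 is in {s1, s2}.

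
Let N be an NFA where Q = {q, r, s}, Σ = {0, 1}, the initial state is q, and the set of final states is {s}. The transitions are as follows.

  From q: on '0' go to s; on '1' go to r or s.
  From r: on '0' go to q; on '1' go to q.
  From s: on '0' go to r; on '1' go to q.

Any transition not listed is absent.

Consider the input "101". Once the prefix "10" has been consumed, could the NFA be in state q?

Yes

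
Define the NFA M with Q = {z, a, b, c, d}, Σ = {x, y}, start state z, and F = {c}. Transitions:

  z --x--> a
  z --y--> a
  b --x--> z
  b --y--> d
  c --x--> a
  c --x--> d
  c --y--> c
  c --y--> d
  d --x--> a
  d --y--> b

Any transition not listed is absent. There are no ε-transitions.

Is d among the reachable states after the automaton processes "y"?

No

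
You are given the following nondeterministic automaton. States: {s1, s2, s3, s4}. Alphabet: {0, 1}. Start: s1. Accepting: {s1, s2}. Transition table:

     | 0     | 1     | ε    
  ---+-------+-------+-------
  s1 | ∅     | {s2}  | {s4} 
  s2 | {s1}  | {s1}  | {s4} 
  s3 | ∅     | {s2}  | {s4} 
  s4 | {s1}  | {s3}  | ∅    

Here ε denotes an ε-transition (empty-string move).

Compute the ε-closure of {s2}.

{s2, s4}

Begin with {s2}.
ε-move s2 → s4; add s4.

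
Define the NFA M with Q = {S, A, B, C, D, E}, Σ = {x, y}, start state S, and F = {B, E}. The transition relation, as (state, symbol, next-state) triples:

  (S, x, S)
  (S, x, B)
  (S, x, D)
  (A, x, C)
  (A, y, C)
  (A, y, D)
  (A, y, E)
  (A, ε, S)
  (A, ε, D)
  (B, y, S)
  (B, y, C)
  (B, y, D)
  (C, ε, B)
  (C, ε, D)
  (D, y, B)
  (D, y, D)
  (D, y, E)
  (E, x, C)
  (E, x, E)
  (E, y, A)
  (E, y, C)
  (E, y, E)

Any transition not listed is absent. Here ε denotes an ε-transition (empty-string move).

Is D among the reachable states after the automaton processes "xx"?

Yes

Start in {S}.
Read 'x': S→{S, B, D}; now {S, B, D}.
Read 'x': S→{S, B, D}, B→∅, D→∅; now {S, B, D}.
State D is in {S, B, D}.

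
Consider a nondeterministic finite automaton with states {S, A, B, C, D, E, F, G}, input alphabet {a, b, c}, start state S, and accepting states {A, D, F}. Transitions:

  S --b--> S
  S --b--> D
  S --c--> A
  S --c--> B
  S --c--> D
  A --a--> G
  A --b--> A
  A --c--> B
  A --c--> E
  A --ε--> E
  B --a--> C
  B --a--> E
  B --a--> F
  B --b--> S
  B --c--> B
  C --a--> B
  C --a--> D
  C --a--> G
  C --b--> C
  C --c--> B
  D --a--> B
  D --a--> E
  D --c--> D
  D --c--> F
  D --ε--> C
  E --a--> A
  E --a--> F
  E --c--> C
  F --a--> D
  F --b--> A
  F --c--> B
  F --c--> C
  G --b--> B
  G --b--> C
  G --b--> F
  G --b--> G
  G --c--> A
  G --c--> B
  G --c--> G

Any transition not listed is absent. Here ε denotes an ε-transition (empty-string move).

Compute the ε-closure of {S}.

Begin with {S}.
No ε-moves leave this set, so the closure equals the set itself.

{S}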